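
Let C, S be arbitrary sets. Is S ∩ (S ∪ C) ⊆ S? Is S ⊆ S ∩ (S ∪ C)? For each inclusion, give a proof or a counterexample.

The two sets are equal.

(⟹) Let x ∈ S ∩ (S ∪ C). Then either x ∈ S and x ∉ C; or x ∈ C ∩ S. In each case x ∈ S, so S ∩ (S ∪ C) ⊆ S.

(⟸) Let x ∈ S. Then either x ∈ S and x ∉ C; or x ∈ C ∩ S. In each case x ∈ S ∩ (S ∪ C), so S ⊆ S ∩ (S ∪ C).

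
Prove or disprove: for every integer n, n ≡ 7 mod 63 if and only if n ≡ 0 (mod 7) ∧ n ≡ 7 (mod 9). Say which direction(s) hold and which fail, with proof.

Both directions hold; the statement is true.

Forward direction. Suppose n ≡ 7 (mod 63); write n = 63j + 7. Since 7 ∣ 63, reducing mod 7 gives n ≡ 7 ≡ 0 (mod 7); since 9 ∣ 63, reducing mod 9 gives n ≡ 7 (mod 9).

Converse. If n ≡ 0 (mod 7) and n ≡ 7 (mod 9), then by the Chinese remainder theorem n ≡ 7 (mod 63). This is exactly n ≡ 7 (mod 63).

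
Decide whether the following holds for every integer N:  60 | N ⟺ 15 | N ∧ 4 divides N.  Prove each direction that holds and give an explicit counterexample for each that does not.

Both directions hold; the statement is true.

(→) If 60 ∣ N, write N = 60q. Since 60 = 4·15, N = 15·(4q), so 15 ∣ N; and since 60 = 15·4, N = 4·(15q), so 4 ∣ N.

(←) Suppose 15 ∣ N and 4 ∣ N. Any common multiple of 15 and 4 is a multiple of their lcm; here gcd(15, 4) = 1, so lcm(15, 4) = 15·4 = 60, so 60 ∣ N.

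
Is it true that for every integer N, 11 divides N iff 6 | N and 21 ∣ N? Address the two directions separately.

(⇒) fails and (⇐) fails.

[⇒] This fails: take N = 11. Certainly 11 ∣ 11, but 6 ∤ 11.

[⇐] This fails: take N = 42. Both 6 ∣ 42 and 21 ∣ 42, yet 42 is not a multiple of 11 (since 42 = 3·11 + 9), so 11 ∤ 42.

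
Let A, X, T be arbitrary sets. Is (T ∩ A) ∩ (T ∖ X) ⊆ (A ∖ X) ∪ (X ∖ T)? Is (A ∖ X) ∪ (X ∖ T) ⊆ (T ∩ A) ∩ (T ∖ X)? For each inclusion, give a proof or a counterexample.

The sets are not equal: only the forward inclusion holds.

(⟹) Let x ∈ (T ∩ A) ∩ (T ∖ X). Then x ∈ A ∩ T and x ∉ X, from which x ∈ (A ∖ X) ∪ (X ∖ T).

(⟸) This inclusion fails. Take A = {1}, X = ∅, T = ∅; then 1 ∈ (A ∖ X) ∪ (X ∖ T) but 1 ∉ (T ∩ A) ∩ (T ∖ X).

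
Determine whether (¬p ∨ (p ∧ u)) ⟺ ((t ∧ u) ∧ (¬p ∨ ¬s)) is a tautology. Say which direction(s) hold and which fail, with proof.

Only the reverse direction holds.

(→) This fails. Under t = F, s = F, u = F, p = F, the left side is true but the right side is false.

(←) Assume the antecedent. If s is true, the antecedent forces (t = T, s = T, u = T, p = F), and ¬p ∨ (p ∧ u) holds there. If s is false, the antecedent forces (t = T, s = F, u = T, p = F) or (t = T, s = F, u = T, p = T), and ¬p ∨ (p ∧ u) holds there. Either way ¬p ∨ (p ∧ u) holds.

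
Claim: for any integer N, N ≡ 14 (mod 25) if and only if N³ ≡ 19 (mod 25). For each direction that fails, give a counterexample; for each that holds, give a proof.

Forward direction. Suppose N ≡ 14 (mod 25). Write N = 25j + 14. Then (25j + 14)³ = 15625j³ + 26250j² + 14700j + 2744 = 25(625j³ + 1050j² + 588j + 109) + 19, so N³ ≡ 19 (mod 25).

Converse. Suppose N³ ≡ 19 (mod 25). The only residue r in {0, …, 24} with r³ ≡ 19 (mod 25) is r = 14, so N ≡ 14 (mod 25).

Both implications hold.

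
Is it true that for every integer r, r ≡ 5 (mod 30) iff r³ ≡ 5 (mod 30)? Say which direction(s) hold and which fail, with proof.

(→) Suppose r ≡ 5 (mod 30). Write r = 30j + 5. Then (30j + 5)³ = 27000j³ + 13500j² + 2250j + 125 = 30(900j³ + 450j² + 75j + 4) + 5, so r³ ≡ 5 (mod 30).

(←) Conversely, suppose r³ ≡ 5 (mod 30). The only residue r in {0, …, 29} with r³ ≡ 5 (mod 30) is r = 5, so r ≡ 5 (mod 30).

Both implications hold.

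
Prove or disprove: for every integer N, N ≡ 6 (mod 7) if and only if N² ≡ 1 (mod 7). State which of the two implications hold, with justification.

(⇐) This fails: take N = 1. Then 1² = 1 ≡ 1 (mod 7), yet 1 ≡ 1 (mod 7), not 6.

(⇒) Suppose N ≡ 6 (mod 7). Write N = 7j + 6. Then (7j + 6)² = 49j² + 84j + 36 = 7(7j² + 12j + 5) + 1, so N² ≡ 1 (mod 7).

The forward direction holds; the converse fails.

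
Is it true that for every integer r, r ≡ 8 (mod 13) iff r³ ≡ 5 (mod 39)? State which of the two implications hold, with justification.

(⟹) This fails: take r = 21. Then 21 ≡ 8 (mod 13), but 21³ = 9261 ≡ 18 (mod 39), not 5.

(⟸) This fails: take r = 11. Then 11³ = 1331 ≡ 5 (mod 39), yet 11 ≡ 11 (mod 13), not 8.

Neither direction holds.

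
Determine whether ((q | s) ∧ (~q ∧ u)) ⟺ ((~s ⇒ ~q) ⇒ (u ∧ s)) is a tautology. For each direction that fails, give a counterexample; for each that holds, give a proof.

[⇐] This fails. Under s = F, u = F, q = T, the left side is false but the right side is true.

[⇒] Assume the antecedent. If s is true, the antecedent forces (s = T, u = T, q = F), and (~s ⇒ ~q) ⇒ (u ∧ s) holds there. If s is false, the antecedent cannot hold. Either way (~s ⇒ ~q) ⇒ (u ∧ s) holds.

Not equivalent: only (⇒) holds.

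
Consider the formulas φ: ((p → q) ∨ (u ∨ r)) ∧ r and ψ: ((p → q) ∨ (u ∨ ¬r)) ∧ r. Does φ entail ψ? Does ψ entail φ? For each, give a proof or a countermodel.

Only the reverse direction holds.

[⇒] This fails. Under p = T, r = T, u = F, q = F, the left side is true but the right side is false.

[⇐] Assume the antecedent. If r is true, ((p → q) ∨ (u ∨ r)) ∧ r reduces to true regardless of the other variables. If r is false, the antecedent cannot hold. Either way ((p → q) ∨ (u ∨ r)) ∧ r holds.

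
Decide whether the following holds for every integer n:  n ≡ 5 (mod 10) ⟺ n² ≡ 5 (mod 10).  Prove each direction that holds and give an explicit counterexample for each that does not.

The biconditional holds.

(→) Suppose n ≡ 5 (mod 10). Write n = 10j + 5. Then (10j + 5)² = 100j² + 100j + 25 = 10(10j² + 10j + 2) + 5, so n² ≡ 5 (mod 10).

(←) For the converse, argue contrapositively. If n ≢ 5 (mod 10), then n is congruent to one of 0, 1, 2, 3, 4, 6, 7, 8, 9 modulo 10, and these give n² ≡ 0, 1, 4, 9, 6, 6, 9, 4, 1 respectively — never 5.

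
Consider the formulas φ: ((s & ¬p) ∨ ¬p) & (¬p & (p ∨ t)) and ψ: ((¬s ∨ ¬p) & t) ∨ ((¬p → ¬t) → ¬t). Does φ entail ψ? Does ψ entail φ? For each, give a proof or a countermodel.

(⟹) Assume the antecedent. If t is true, the antecedent forces (t = T, s = F, p = F) or (t = T, s = T, p = F), and the consequent holds there. If t is false, the antecedent cannot hold. Either way the consequent holds.

(⟸) This fails. Under t = F, s = F, p = F, the left side is false but the right side is true.

Only the forward implication holds.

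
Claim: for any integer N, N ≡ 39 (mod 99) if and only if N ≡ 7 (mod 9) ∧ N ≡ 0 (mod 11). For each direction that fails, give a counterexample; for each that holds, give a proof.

Forward direction. This fails: N = 39 gives 39 ≡ 39 (mod 99) but 39 ≡ 3 (mod 9), so the conjunction on the right does not hold.

Converse. This fails: N = 88 satisfies both congruences on the right (88 ≡ 7 mod 9 and 88 ≡ 0 mod 11) yet 88 ≡ 88 (mod 99), not 39.

Both directions fail.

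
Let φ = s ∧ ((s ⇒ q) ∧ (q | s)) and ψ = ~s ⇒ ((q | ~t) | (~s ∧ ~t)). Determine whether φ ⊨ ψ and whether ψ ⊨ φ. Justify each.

[⇒] Assume the antecedent. If q is true, ~s ⇒ ((q | ~t) | (~s ∧ ~t)) reduces to true regardless of the other variables. If q is false, the antecedent cannot hold. Either way ~s ⇒ ((q | ~t) | (~s ∧ ~t)) holds.

[⇐] This fails. Under q = F, s = F, t = F, the left side is false but the right side is true.

Only the forward implication holds.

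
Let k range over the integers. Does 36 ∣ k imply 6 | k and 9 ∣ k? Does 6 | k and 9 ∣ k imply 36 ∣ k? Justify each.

Only the forward implication holds.

(⟸) This fails: take k = 18. Both 6 ∣ 18 and 9 ∣ 18, yet 18 is not a multiple of 36 (since 18 = 0·36 + 18), so 36 ∤ 18.

(⟹) If 36 ∣ k, write k = 36q. Since 36 = 6·6, k = 6·(6q), so 6 ∣ k; and since 36 = 4·9, k = 9·(4q), so 9 ∣ k.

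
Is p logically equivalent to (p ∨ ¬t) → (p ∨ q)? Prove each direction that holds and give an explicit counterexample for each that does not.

The forward direction holds; the converse fails.

Forward direction. Assume the antecedent. If t is true, (p ∨ ¬t) → (p ∨ q) reduces to true regardless of the other variables. If t is false, the antecedent forces (t = F, p = T, q = F) or (t = F, p = T, q = T), and (p ∨ ¬t) → (p ∨ q) holds there. Either way (p ∨ ¬t) → (p ∨ q) holds.

Converse. This fails. Under t = T, p = F, q = F, the left side is false but the right side is true.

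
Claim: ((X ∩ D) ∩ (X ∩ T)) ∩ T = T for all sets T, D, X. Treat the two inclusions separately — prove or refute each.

Only the forward inclusion holds.

Forward inclusion. Let x ∈ ((X ∩ D) ∩ (X ∩ T)) ∩ T. Then x ∈ T ∩ D ∩ X, from which x ∈ T.

Reverse inclusion. This inclusion fails. Take T = {1}, D = ∅, X = ∅; then 1 ∈ T but 1 ∉ ((X ∩ D) ∩ (X ∩ T)) ∩ T.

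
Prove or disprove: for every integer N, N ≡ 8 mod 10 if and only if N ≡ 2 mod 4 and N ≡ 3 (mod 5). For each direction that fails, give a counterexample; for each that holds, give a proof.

(⇒) This fails: N = 8 gives 8 ≡ 8 (mod 10) but 8 ≡ 0 (mod 4), so the conjunction on the right does not hold.

(⇐) Conversely, if N ≡ 2 (mod 4) and N ≡ 3 (mod 5), then by the Chinese remainder theorem N ≡ 18 (mod 20). Since 18 ≡ 8 (mod 10) and 10 ∣ 20, we get N ≡ 8 (mod 10).

Only the converse holds.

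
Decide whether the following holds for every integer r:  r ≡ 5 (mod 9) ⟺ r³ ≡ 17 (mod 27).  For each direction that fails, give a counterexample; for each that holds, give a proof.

(→) Suppose r ≡ 5 (mod 9). Working modulo 27, r ∈ {5, 14, 23}; for each such r, r³ ≡ 17 (mod 27).

(←) Conversely, the residues r modulo 27 with r³ ≡ 17 (mod 27) are exactly {5, 14, 23}, and each is ≡ 5 (mod 9).

Both directions hold; the statement is true.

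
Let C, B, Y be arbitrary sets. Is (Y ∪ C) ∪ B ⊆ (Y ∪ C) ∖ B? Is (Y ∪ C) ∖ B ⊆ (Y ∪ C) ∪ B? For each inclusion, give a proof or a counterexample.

Only the reverse inclusion holds.

(⊆) This inclusion fails. Take C = ∅, B = {1}, Y = ∅; then 1 ∈ (Y ∪ C) ∪ B but 1 ∉ (Y ∪ C) ∖ B.

(⊇) Let x ∈ (Y ∪ C) ∖ B. Then either x ∈ C and x ∉ B, Y; or x ∈ Y and x ∉ C, B; or x ∈ C ∩ Y and x ∉ B. In each case x ∈ (Y ∪ C) ∪ B, so (Y ∪ C) ∖ B ⊆ (Y ∪ C) ∪ B.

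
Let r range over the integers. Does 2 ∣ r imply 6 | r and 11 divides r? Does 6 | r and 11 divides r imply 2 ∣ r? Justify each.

Only the converse holds.

[⇐] Suppose 6 ∣ r and 11 ∣ r. Any common multiple of 6 and 11 is a multiple of their lcm; here gcd(6, 11) = 1, so lcm(6, 11) = 6·11 = 66, so 66 ∣ r. Since 2 ∣ 66, it follows that 2 ∣ r.

[⇒] This fails: take r = 2. Certainly 2 ∣ 2, but 6 ∤ 2.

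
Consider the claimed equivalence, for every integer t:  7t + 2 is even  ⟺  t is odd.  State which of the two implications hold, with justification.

(⇒) This fails: t = 6 gives 7t + 2 = 44, which is even, but 6 is even, not odd.

(⇐) This also fails: t = 1 is odd, but 7t + 2 = 9 is odd, not even.

Both directions fail.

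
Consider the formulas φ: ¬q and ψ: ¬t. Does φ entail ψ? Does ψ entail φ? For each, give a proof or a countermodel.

(⇒) This fails. Under q = F, t = T, the left side is true but the right side is false.

(⇐) This fails. Under q = T, t = F, the left side is false but the right side is true.

Neither implication holds.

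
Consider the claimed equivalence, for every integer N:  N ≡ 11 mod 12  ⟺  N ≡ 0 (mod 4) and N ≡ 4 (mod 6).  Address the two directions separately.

(⇒) fails and (⇐) fails.

Forward direction. This fails: N = 11 gives 11 ≡ 11 (mod 12) but 11 ≡ 3 (mod 4), so the conjunction on the right does not hold.

Converse. This fails: N = 4 satisfies both congruences on the right (4 ≡ 0 mod 4 and 4 ≡ 4 mod 6) yet 4 ≡ 4 (mod 12), not 11.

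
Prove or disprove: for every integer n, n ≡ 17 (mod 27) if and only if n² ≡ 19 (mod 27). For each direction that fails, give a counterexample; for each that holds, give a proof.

[⇒] Suppose n ≡ 17 (mod 27). Write n = 27j + 17. Then (27j + 17)² = 729j² + 918j + 289 = 27(27j² + 34j + 10) + 19, so n² ≡ 19 (mod 27).

[⇐] This fails: take n = 10. Then 10² = 100 ≡ 19 (mod 27), yet 10 ≡ 10 (mod 27), not 17.

Only the forward implication holds.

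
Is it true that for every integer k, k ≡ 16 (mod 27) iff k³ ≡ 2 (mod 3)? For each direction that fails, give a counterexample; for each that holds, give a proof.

(⇒) fails and (⇐) fails.

(→) This fails: take k = 16. Then 16 ≡ 16 (mod 27), but 16³ = 4096 ≡ 1 (mod 3), not 2.

(←) This fails: take k = 2. Then 2³ = 8 ≡ 2 (mod 3), yet 2 ≡ 2 (mod 27), not 16.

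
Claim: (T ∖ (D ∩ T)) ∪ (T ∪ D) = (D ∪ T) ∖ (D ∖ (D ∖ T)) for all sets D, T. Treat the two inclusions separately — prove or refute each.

(⊇) Let x ∈ (D ∪ T) ∖ (D ∖ (D ∖ T)). Then either x ∈ D and x ∉ T; or x ∈ T and x ∉ D. In each case x ∈ (T ∖ (D ∩ T)) ∪ (T ∪ D), so (D ∪ T) ∖ (D ∖ (D ∖ T)) ⊆ (T ∖ (D ∩ T)) ∪ (T ∪ D).

(⊆) This inclusion fails. Take D = {1}, T = {1}; then 1 ∈ (T ∖ (D ∩ T)) ∪ (T ∪ D) but 1 ∉ (D ∪ T) ∖ (D ∖ (D ∖ T)).

Only the reverse inclusion holds.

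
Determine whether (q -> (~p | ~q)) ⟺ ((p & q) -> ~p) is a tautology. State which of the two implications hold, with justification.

Both implications hold.

[⇒] Assume the antecedent. If p is true, the antecedent forces (p = T, q = F), and (p & q) -> ~p holds there. If p is false, (p & q) -> ~p reduces to true regardless of the other variables. Either way (p & q) -> ~p holds.

[⇐] Assume the antecedent. If p is true, the antecedent forces (p = T, q = F), and q -> (~p | ~q) holds there. If p is false, q -> (~p | ~q) reduces to true regardless of the other variables. Either way q -> (~p | ~q) holds.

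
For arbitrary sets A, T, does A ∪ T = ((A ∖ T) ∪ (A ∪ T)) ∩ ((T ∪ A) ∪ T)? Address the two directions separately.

Reverse inclusion. Let x ∈ ((A ∖ T) ∪ (A ∪ T)) ∩ ((T ∪ A) ∪ T). Then either x ∈ A and x ∉ T; or x ∈ T and x ∉ A; or x ∈ A ∩ T. In each case x ∈ A ∪ T, so ((A ∖ T) ∪ (A ∪ T)) ∩ ((T ∪ A) ∪ T) ⊆ A ∪ T.

Forward inclusion. Let x ∈ A ∪ T. Then either x ∈ A and x ∉ T; or x ∈ T and x ∉ A; or x ∈ A ∩ T. In each case x ∈ ((A ∖ T) ∪ (A ∪ T)) ∩ ((T ∪ A) ∪ T), so A ∪ T ⊆ ((A ∖ T) ∪ (A ∪ T)) ∩ ((T ∪ A) ∪ T).

The two sets are equal.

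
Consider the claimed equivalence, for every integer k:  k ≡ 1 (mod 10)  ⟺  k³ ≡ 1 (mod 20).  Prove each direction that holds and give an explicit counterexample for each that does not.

[⇒] This fails: take k = 11. Then 11 ≡ 1 (mod 10), but 11³ = 1331 ≡ 11 (mod 20), not 1.

[⇐] Conversely, the residues r modulo 20 with r³ ≡ 1 (mod 20) are exactly {1}, and each is ≡ 1 (mod 10).

The forward direction fails; the converse holds.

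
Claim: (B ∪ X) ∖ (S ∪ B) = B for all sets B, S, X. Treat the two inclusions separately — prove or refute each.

Neither inclusion holds.

(⊆) This inclusion fails. Take B = ∅, S = ∅, X = {1}; then 1 ∈ (B ∪ X) ∖ (S ∪ B) but 1 ∉ B.

(⊇) This inclusion fails. Take B = {1}, S = ∅, X = ∅; then 1 ∈ B but 1 ∉ (B ∪ X) ∖ (S ∪ B).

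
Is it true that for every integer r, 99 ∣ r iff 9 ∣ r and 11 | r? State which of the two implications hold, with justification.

(⟹) If 99 ∣ r, write r = 99q. Since 99 = 11·9, r = 9·(11q), so 9 ∣ r; and since 99 = 9·11, r = 11·(9q), so 11 ∣ r.

(⟸) Suppose 9 ∣ r and 11 ∣ r. Any common multiple of 9 and 11 is a multiple of their lcm; here gcd(9, 11) = 1, so lcm(9, 11) = 9·11 = 99, so 99 ∣ r.

Both directions hold.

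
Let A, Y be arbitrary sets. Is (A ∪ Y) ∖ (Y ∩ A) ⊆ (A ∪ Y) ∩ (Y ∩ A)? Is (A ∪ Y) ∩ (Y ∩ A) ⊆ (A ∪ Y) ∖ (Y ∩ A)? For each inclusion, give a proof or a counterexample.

(⊆) This inclusion fails. Take A = {1}, Y = ∅; then 1 ∈ (A ∪ Y) ∖ (Y ∩ A) but 1 ∉ (A ∪ Y) ∩ (Y ∩ A).

(⊇) This inclusion fails. Take A = {1}, Y = {1}; then 1 ∈ (A ∪ Y) ∩ (Y ∩ A) but 1 ∉ (A ∪ Y) ∖ (Y ∩ A).

(⊆) fails and (⊇) fails.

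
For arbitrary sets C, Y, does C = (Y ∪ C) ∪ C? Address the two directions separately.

Forward inclusion. Let x ∈ C. Then either x ∈ C and x ∉ Y; or x ∈ C ∩ Y. In each case x ∈ (Y ∪ C) ∪ C, so C ⊆ (Y ∪ C) ∪ C.

Reverse inclusion. This inclusion fails. Take C = ∅, Y = {1}; then 1 ∈ (Y ∪ C) ∪ C but 1 ∉ C.

(⊆) holds; (⊇) fails.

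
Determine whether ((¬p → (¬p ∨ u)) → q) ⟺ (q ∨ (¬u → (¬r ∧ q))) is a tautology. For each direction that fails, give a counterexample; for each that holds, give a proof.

Converse. This fails. Under q = F, u = T, p = F, r = F, the left side is false but the right side is true.

Forward direction. Assume the antecedent. If q is true, q ∨ (¬u → (¬r ∧ q)) reduces to true regardless of the other variables. If q is false, the antecedent cannot hold. Either way q ∨ (¬u → (¬r ∧ q)) holds.

Only the forward direction holds.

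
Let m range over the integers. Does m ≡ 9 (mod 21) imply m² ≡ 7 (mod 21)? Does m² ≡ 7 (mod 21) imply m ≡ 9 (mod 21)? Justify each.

Neither direction holds.

(⇒) This fails: take m = 9. Then 9 ≡ 9 (mod 21), but 9² = 81 ≡ 18 (mod 21), not 7.

(⇐) This fails: take m = 7. Then 7² = 49 ≡ 7 (mod 21), yet 7 ≡ 7 (mod 21), not 9.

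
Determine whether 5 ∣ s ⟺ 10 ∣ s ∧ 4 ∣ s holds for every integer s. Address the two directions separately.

(⇒) fails; (⇐) holds.

(→) This fails: take s = 5. Certainly 5 ∣ 5, but 10 ∤ 5.

(←) Suppose 10 ∣ s and 4 ∣ s. Any common multiple of 10 and 4 is a multiple of their lcm; here lcm(10, 4) = 10·4/gcd(10, 4) = 40/2 = 20, so 20 ∣ s. Since 5 ∣ 20, it follows that 5 ∣ s.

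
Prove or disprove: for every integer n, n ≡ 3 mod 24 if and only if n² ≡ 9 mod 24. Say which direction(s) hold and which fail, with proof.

(⇒) holds; (⇐) fails.

(⇐) This fails: take n = 9. Then 9² = 81 ≡ 9 (mod 24), yet 9 ≡ 9 (mod 24), not 3.

(⇒) Suppose n ≡ 3 mod 24. Write n = 24j + 3. Then (24j + 3)² = 576j² + 144j + 9 = 24(24j² + 6j) + 9, so n² ≡ 9 (mod 24).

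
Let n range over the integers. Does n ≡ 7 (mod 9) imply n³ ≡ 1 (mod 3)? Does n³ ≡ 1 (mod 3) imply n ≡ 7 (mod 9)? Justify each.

Not equivalent: only (⇒) holds.

[⇒] Suppose n ≡ 7 (mod 9). Then n³ ≡ 7³ = 343 (mod 9), and since 3 ∣ 9, also n³ ≡ 1 (mod 3).

[⇐] This fails: take n = 1. Then 1³ = 1 ≡ 1 (mod 3), yet 1 ≡ 1 (mod 9), not 7.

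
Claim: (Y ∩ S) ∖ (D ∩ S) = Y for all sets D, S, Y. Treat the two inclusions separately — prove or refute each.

Forward inclusion. Let x ∈ (Y ∩ S) ∖ (D ∩ S). Then x ∈ S ∩ Y and x ∉ D, from which x ∈ Y.

Reverse inclusion. This inclusion fails. Take D = ∅, S = ∅, Y = {1}; then 1 ∈ Y but 1 ∉ (Y ∩ S) ∖ (D ∩ S).

(⊆) holds; (⊇) fails.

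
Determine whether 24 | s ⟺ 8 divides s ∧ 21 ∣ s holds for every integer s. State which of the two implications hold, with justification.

Only the reverse direction holds.

[⇒] This fails: take s = 24. Certainly 24 ∣ 24, but 21 ∤ 24.

[⇐] Suppose 8 ∣ s and 21 ∣ s. Any common multiple of 8 and 21 is a multiple of their lcm; here gcd(8, 21) = 1, so lcm(8, 21) = 8·21 = 168, so 168 ∣ s. Since 24 ∣ 168, it follows that 24 ∣ s.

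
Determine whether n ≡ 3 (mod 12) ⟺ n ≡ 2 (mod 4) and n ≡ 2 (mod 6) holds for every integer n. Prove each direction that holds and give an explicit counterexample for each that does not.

Neither implication holds.

(→) This fails: n = 3 gives 3 ≡ 3 (mod 12) but 3 ≡ 3 (mod 4), so the conjunction on the right does not hold.

(←) This fails: n = 2 satisfies both congruences on the right (2 ≡ 2 mod 4 and 2 ≡ 2 mod 6) yet 2 ≡ 2 (mod 12), not 3.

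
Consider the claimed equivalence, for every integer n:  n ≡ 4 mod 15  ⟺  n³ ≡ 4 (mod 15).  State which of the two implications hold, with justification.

Forward direction. Suppose n ≡ 4 mod 15. Write n = 15j + 4. Then (15j + 4)³ = 3375j³ + 2700j² + 720j + 64 = 15(225j³ + 180j² + 48j + 4) + 4, so n³ ≡ 4 (mod 15).

Converse. Suppose n³ ≡ 4 (mod 15). The only residue r in {0, …, 14} with r³ ≡ 4 (mod 15) is r = 4, so n ≡ 4 (mod 15).

Both directions hold.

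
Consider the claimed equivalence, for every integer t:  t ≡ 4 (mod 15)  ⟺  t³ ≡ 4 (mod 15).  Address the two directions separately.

The biconditional holds.

(⇒) Suppose t ≡ 4 (mod 15). Write t = 15j + 4. Then (15j + 4)³ = 3375j³ + 2700j² + 720j + 64 = 15(225j³ + 180j² + 48j + 4) + 4, so t³ ≡ 4 (mod 15).

(⇐) Conversely, suppose t³ ≡ 4 (mod 15). The only residue r in {0, …, 14} with r³ ≡ 4 (mod 15) is r = 4, so t ≡ 4 (mod 15).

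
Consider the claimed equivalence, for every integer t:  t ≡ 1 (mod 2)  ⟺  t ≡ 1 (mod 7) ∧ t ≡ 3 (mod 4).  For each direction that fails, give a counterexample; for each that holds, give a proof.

(→) This fails: t = 1 gives 1 ≡ 1 (mod 2) but 1 ≡ 1 (mod 4), so the conjunction on the right does not hold.

(←) Conversely, if t ≡ 1 (mod 7) and t ≡ 3 (mod 4), then by the Chinese remainder theorem t ≡ 15 (mod 28). Since 15 ≡ 1 (mod 2) and 2 ∣ 28, we get t ≡ 1 (mod 2).

(⇒) fails; (⇐) holds.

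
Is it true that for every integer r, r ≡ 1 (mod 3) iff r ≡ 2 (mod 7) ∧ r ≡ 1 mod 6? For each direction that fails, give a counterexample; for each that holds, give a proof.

Not equivalent: only (⇐) holds.

[⇐] If r ≡ 2 (mod 7) and r ≡ 1 (mod 6), then by the Chinese remainder theorem r ≡ 37 (mod 42). Since 37 ≡ 1 (mod 3) and 3 ∣ 42, we get r ≡ 1 (mod 3).

[⇒] This fails: r = 1 gives 1 ≡ 1 (mod 3) but 1 ≡ 1 (mod 7), so the conjunction on the right does not hold.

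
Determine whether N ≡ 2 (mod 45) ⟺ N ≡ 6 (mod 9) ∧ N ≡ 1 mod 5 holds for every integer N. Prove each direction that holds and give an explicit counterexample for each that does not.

Both directions fail.

(⇒) This fails: N = 2 gives 2 ≡ 2 (mod 45) but 2 ≡ 2 (mod 9), so the conjunction on the right does not hold.

(⇐) This fails: N = 6 satisfies both congruences on the right (6 ≡ 6 mod 9 and 6 ≡ 1 mod 5) yet 6 ≡ 6 (mod 45), not 2.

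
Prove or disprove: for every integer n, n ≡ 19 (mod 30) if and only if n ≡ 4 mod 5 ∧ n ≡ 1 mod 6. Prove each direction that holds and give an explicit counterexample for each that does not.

Equivalent; both directions hold.

(⟹) Suppose n ≡ 19 (mod 30); write n = 30j + 19. Since 5 ∣ 30, reducing mod 5 gives n ≡ 19 ≡ 4 (mod 5); since 6 ∣ 30, reducing mod 6 gives n ≡ 19 ≡ 1 (mod 6).

(⟸) Conversely, if n ≡ 4 (mod 5) and n ≡ 1 (mod 6), then by the Chinese remainder theorem n ≡ 19 (mod 30). This is exactly n ≡ 19 (mod 30).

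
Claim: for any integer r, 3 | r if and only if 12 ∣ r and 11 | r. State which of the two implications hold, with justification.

The forward direction fails; the converse holds.

(→) This fails: take r = 3. Certainly 3 ∣ 3, but 12 ∤ 3.

(←) Suppose 12 ∣ r and 11 ∣ r. Any common multiple of 12 and 11 is a multiple of their lcm; here gcd(12, 11) = 1, so lcm(12, 11) = 12·11 = 132, so 132 ∣ r. Since 3 ∣ 132, it follows that 3 ∣ r.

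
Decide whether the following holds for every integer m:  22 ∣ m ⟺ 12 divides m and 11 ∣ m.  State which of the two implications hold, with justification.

Not equivalent: only (⇐) holds.

Forward direction. This fails: take m = 22. Certainly 22 ∣ 22, but 12 ∤ 22.

Converse. Suppose 12 ∣ m and 11 ∣ m. Any common multiple of 12 and 11 is a multiple of their lcm; here gcd(12, 11) = 1, so lcm(12, 11) = 12·11 = 132, so 132 ∣ m. Since 22 ∣ 132, it follows that 22 ∣ m.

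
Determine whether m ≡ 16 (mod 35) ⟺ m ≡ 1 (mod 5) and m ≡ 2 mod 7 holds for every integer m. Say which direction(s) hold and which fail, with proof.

Forward direction. Suppose m ≡ 16 (mod 35); write m = 35j + 16. Since 5 ∣ 35, reducing mod 5 gives m ≡ 16 ≡ 1 (mod 5); since 7 ∣ 35, reducing mod 7 gives m ≡ 16 ≡ 2 (mod 7).

Converse. If m ≡ 1 (mod 5) and m ≡ 2 (mod 7), then by the Chinese remainder theorem m ≡ 16 (mod 35). This is exactly m ≡ 16 (mod 35).

Both implications hold.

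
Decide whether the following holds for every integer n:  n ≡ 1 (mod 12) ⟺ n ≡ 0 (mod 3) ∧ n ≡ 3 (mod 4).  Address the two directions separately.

(⟹) This fails: n = 1 gives 1 ≡ 1 (mod 12) but 1 ≡ 1 (mod 3), so the conjunction on the right does not hold.

(⟸) This fails: n = 3 satisfies both congruences on the right (3 ≡ 0 mod 3 and 3 ≡ 3 mod 4) yet 3 ≡ 3 (mod 12), not 1.

(⇒) fails and (⇐) fails.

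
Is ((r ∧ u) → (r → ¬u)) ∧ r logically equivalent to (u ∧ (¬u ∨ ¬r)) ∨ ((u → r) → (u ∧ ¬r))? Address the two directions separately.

Both directions fail.

(⟹) This fails. Under r = T, u = F, the left side is true but the right side is false.

(⟸) This fails. Under r = F, u = T, the left side is false but the right side is true.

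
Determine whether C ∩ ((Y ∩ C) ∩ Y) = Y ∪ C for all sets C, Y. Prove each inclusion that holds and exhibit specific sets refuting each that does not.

(⊆) Let x ∈ C ∩ ((Y ∩ C) ∩ Y). Then x ∈ C ∩ Y, from which x ∈ Y ∪ C.

(⊇) This inclusion fails. Take C = {1}, Y = ∅; then 1 ∈ Y ∪ C but 1 ∉ C ∩ ((Y ∩ C) ∩ Y).

The sets are not equal: only the forward inclusion holds.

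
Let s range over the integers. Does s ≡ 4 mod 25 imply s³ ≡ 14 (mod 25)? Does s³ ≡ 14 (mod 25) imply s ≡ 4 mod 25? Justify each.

Both directions hold.

(⟹) Suppose s ≡ 4 mod 25. Write s = 25j + 4. Then (25j + 4)³ = 15625j³ + 7500j² + 1200j + 64 = 25(625j³ + 300j² + 48j + 2) + 14, so s³ ≡ 14 (mod 25).

(⟸) Conversely, suppose s³ ≡ 14 (mod 25). The only residue r in {0, …, 24} with r³ ≡ 14 (mod 25) is r = 4, so s ≡ 4 (mod 25).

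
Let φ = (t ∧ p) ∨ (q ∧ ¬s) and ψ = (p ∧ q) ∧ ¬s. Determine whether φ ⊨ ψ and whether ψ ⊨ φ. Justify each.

Only the converse holds.

(⟸) Assume the antecedent. If p is true, the antecedent forces (p = T, q = T, t = F, s = F) or (p = T, q = T, t = T, s = F), and (t ∧ p) ∨ (q ∧ ¬s) holds there. If p is false, the antecedent cannot hold. Either way (t ∧ p) ∨ (q ∧ ¬s) holds.

(⟹) This fails. Under p = F, q = T, t = F, s = F, the left side is true but the right side is false.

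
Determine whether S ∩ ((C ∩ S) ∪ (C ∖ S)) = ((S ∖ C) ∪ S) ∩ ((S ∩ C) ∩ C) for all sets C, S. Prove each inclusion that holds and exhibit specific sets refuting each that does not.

Forward inclusion. Let x ∈ S ∩ ((C ∩ S) ∪ (C ∖ S)). Then x ∈ C ∩ S, from which x ∈ ((S ∖ C) ∪ S) ∩ ((S ∩ C) ∩ C).

Reverse inclusion. Let x ∈ ((S ∖ C) ∪ S) ∩ ((S ∩ C) ∩ C). Then x ∈ C ∩ S, from which x ∈ S ∩ ((C ∩ S) ∪ (C ∖ S)).

The two sets are equal.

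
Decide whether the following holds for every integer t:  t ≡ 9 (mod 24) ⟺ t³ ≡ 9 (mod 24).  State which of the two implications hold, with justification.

Forward direction. Suppose t ≡ 9 (mod 24). Write t = 24j + 9. Then (24j + 9)³ = 13824j³ + 15552j² + 5832j + 729 = 24(576j³ + 648j² + 243j + 30) + 9, so t³ ≡ 9 (mod 24).

Converse. Suppose t³ ≡ 9 (mod 24). The only residue r in {0, …, 23} with r³ ≡ 9 (mod 24) is r = 9, so t ≡ 9 (mod 24).

Both directions hold.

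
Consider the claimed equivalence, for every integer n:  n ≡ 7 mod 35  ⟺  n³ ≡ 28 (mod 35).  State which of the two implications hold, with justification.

Both directions hold.

Forward direction. Suppose n ≡ 7 mod 35. Write n = 35j + 7. Then (35j + 7)³ = 42875j³ + 25725j² + 5145j + 343 = 35(1225j³ + 735j² + 147j + 9) + 28, so n³ ≡ 28 (mod 35).

Converse. Suppose n³ ≡ 28 (mod 35). The only residue r in {0, …, 34} with r³ ≡ 28 (mod 35) is r = 7, so n ≡ 7 (mod 35).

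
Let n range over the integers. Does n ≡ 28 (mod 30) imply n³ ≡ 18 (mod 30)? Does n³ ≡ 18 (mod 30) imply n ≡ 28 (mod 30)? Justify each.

(⇒) This fails: take n = 28. Then 28 ≡ 28 (mod 30), but 28³ = 21952 ≡ 22 (mod 30), not 18.

(⇐) This fails: take n = 12. Then 12³ = 1728 ≡ 18 (mod 30), yet 12 ≡ 12 (mod 30), not 28.

Neither implication holds.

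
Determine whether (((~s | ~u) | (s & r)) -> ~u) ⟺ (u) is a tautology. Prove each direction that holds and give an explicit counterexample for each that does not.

Forward direction. This fails. Under s = F, u = F, r = F, the left side is true but the right side is false.

Converse. This fails. Under s = F, u = T, r = F, the left side is false but the right side is true.

Neither direction holds.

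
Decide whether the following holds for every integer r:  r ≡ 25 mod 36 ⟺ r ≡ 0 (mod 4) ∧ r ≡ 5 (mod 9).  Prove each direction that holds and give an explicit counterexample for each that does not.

Neither direction holds.

[⇒] This fails: r = 25 gives 25 ≡ 25 (mod 36) but 25 ≡ 1 (mod 4), so the conjunction on the right does not hold.

[⇐] This fails: r = 32 satisfies both congruences on the right (32 ≡ 0 mod 4 and 32 ≡ 5 mod 9) yet 32 ≡ 32 (mod 36), not 25.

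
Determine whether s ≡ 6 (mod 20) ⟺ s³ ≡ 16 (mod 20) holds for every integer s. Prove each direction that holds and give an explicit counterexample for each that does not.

Only the forward direction holds.

Forward direction. Suppose s ≡ 6 (mod 20). Write s = 20j + 6. Then (20j + 6)³ = 8000j³ + 7200j² + 2160j + 216 = 20(400j³ + 360j² + 108j + 10) + 16, so s³ ≡ 16 (mod 20).

Converse. This fails: take s = 16. Then 16³ = 4096 ≡ 16 (mod 20), yet 16 ≡ 16 (mod 20), not 6.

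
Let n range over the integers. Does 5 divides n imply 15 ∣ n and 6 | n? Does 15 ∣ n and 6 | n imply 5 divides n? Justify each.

(→) This fails: take n = 5. Certainly 5 ∣ 5, but 15 ∤ 5.

(←) Suppose 15 ∣ n and 6 ∣ n. Any common multiple of 15 and 6 is a multiple of their lcm; here lcm(15, 6) = 15·6/gcd(15, 6) = 90/3 = 30, so 30 ∣ n. Since 5 ∣ 30, it follows that 5 ∣ n.

Not equivalent: only (⇐) holds.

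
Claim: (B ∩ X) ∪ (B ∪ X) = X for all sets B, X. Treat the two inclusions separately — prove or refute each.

Reverse inclusion. Let x ∈ X. Then either x ∈ X and x ∉ B; or x ∈ B ∩ X. In each case x ∈ (B ∩ X) ∪ (B ∪ X), so X ⊆ (B ∩ X) ∪ (B ∪ X).

Forward inclusion. This inclusion fails. Take B = {1}, X = ∅; then 1 ∈ (B ∩ X) ∪ (B ∪ X) but 1 ∉ X.

Only the reverse inclusion holds.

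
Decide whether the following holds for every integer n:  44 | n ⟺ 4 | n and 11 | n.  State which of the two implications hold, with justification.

Both directions hold; the statement is true.

(⟹) If 44 ∣ n, write n = 44q. Since 44 = 11·4, n = 4·(11q), so 4 ∣ n; and since 44 = 4·11, n = 11·(4q), so 11 ∣ n.

(⟸) Suppose 4 ∣ n and 11 ∣ n. Any common multiple of 4 and 11 is a multiple of their lcm; here gcd(4, 11) = 1, so lcm(4, 11) = 4·11 = 44, so 44 ∣ n.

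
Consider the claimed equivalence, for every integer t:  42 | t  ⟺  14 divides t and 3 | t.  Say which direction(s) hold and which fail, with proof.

The biconditional holds.

(→) If 42 ∣ t, write t = 42q. Since 42 = 3·14, t = 14·(3q), so 14 ∣ t; and since 42 = 14·3, t = 3·(14q), so 3 ∣ t.

(←) Suppose 14 ∣ t and 3 ∣ t. Any common multiple of 14 and 3 is a multiple of their lcm; here gcd(14, 3) = 1, so lcm(14, 3) = 14·3 = 42, so 42 ∣ t.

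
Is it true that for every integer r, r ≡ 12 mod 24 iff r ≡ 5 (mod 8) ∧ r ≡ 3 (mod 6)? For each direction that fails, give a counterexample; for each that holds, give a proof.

(⇒) This fails: r = 12 gives 12 ≡ 12 (mod 24) but 12 ≡ 4 (mod 8), so the conjunction on the right does not hold.

(⇐) This fails: r = 21 satisfies both congruences on the right (21 ≡ 5 mod 8 and 21 ≡ 3 mod 6) yet 21 ≡ 21 (mod 24), not 12.

Both directions fail.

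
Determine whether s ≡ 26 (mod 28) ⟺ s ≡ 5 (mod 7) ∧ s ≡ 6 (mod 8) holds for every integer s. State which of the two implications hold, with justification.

(→) This fails: s = 26 gives 26 ≡ 26 (mod 28) but 26 ≡ 2 (mod 8), so the conjunction on the right does not hold.

(←) Conversely, if s ≡ 5 (mod 7) and s ≡ 6 (mod 8), then by the Chinese remainder theorem s ≡ 54 (mod 56). Since 54 ≡ 26 (mod 28) and 28 ∣ 56, we get s ≡ 26 (mod 28).

The forward direction fails; the converse holds.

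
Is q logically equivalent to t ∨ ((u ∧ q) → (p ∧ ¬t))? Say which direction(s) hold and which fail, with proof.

Neither direction holds.

(→) This fails. Under u = T, p = F, t = F, q = T, the left side is true but the right side is false.

(←) This fails. Under u = F, p = F, t = F, q = F, the left side is false but the right side is true.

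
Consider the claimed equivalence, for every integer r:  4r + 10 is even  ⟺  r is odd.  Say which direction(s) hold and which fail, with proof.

Only the converse holds.

(⇒) This fails: take r = 0. Then 4r + 10 = 10, which is even, yet r = 0 is even, not odd.

(⇐) Suppose r is odd. Since 4 is even, 4r is even for every r, so 4r + 10 has the same parity as 10, which is even. Hence 4r + 10 is even.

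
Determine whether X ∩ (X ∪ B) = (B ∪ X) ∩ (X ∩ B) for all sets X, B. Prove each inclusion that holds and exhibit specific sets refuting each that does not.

The sets are not equal: only the reverse inclusion holds.

(⊆) This inclusion fails. Take X = {1}, B = ∅; then 1 ∈ X ∩ (X ∪ B) but 1 ∉ (B ∪ X) ∩ (X ∩ B).

(⊇) Let x ∈ (B ∪ X) ∩ (X ∩ B). Then x ∈ X ∩ B, from which x ∈ X ∩ (X ∪ B).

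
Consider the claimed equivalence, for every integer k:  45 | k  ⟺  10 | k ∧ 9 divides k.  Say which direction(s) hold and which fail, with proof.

(⇒) fails; (⇐) holds.

Forward direction. This fails: take k = 45. Certainly 45 ∣ 45, but 10 ∤ 45.

Converse. Suppose 10 ∣ k and 9 ∣ k. Any common multiple of 10 and 9 is a multiple of their lcm; here gcd(10, 9) = 1, so lcm(10, 9) = 10·9 = 90, so 90 ∣ k. Since 45 ∣ 90, it follows that 45 ∣ k.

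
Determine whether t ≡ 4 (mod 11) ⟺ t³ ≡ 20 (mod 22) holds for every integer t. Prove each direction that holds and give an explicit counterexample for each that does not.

Not equivalent: only (⇐) holds.

Converse. The residues r modulo 22 with r³ ≡ 20 (mod 22) are exactly {4}, and each is ≡ 4 (mod 11).

Forward direction. This fails: take t = 15. Then 15 ≡ 4 (mod 11), but 15³ = 3375 ≡ 9 (mod 22), not 20.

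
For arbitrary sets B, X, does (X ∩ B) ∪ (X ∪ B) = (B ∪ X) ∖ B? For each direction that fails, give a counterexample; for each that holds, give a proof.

Only the reverse inclusion holds.

(⊇) Let x ∈ (B ∪ X) ∖ B. Then x ∈ X and x ∉ B, from which x ∈ (X ∩ B) ∪ (X ∪ B).

(⊆) This inclusion fails. Take B = {1}, X = ∅; then 1 ∈ (X ∩ B) ∪ (X ∪ B) but 1 ∉ (B ∪ X) ∖ B.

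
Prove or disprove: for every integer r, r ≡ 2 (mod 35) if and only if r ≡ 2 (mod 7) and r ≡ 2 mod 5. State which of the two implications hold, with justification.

[⇒] Suppose r ≡ 2 (mod 35); write r = 35j + 2. Since 7 ∣ 35, reducing mod 7 gives r ≡ 2 (mod 7); since 5 ∣ 35, reducing mod 5 gives r ≡ 2 (mod 5).

[⇐] Conversely, if r ≡ 2 (mod 7) and r ≡ 2 (mod 5), then by the Chinese remainder theorem r ≡ 2 (mod 35). This is exactly r ≡ 2 (mod 35).

Both directions hold.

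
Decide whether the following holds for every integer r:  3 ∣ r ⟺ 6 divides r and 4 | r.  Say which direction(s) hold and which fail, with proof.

Only the reverse direction holds.

(→) This fails: take r = 3. Certainly 3 ∣ 3, but 6 ∤ 3.

(←) Suppose 6 ∣ r and 4 ∣ r. Any common multiple of 6 and 4 is a multiple of their lcm; here lcm(6, 4) = 6·4/gcd(6, 4) = 24/2 = 12, so 12 ∣ r. Since 3 ∣ 12, it follows that 3 ∣ r.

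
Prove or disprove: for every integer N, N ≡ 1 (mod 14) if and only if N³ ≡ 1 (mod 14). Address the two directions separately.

(←) This fails: take N = 9. Then 9³ = 729 ≡ 1 (mod 14), yet 9 ≡ 9 (mod 14), not 1.

(→) Suppose N ≡ 1 (mod 14). Write N = 14j + 1. Then (14j + 1)³ = 2744j³ + 588j² + 42j + 1 = 14(196j³ + 42j² + 3j) + 1, so N³ ≡ 1 (mod 14).

(⇒) holds; (⇐) fails.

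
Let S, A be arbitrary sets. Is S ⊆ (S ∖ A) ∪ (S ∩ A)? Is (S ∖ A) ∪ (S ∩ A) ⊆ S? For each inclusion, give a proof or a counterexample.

Both inclusions hold; the sets are equal.

Forward inclusion. Let x ∈ S. Then either x ∈ S and x ∉ A; or x ∈ S ∩ A. In each case x ∈ (S ∖ A) ∪ (S ∩ A), so S ⊆ (S ∖ A) ∪ (S ∩ A).

Reverse inclusion. Let x ∈ (S ∖ A) ∪ (S ∩ A). Then either x ∈ S and x ∉ A; or x ∈ S ∩ A. In each case x ∈ S, so (S ∖ A) ∪ (S ∩ A) ⊆ S.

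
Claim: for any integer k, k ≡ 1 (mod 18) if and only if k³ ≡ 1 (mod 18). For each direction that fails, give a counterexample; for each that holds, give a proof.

Forward direction. Suppose k ≡ 1 (mod 18). Write k = 18j + 1. Then (18j + 1)³ = 5832j³ + 972j² + 54j + 1 = 18(324j³ + 54j² + 3j) + 1, so k³ ≡ 1 (mod 18).

Converse. This fails: take k = 7. Then 7³ = 343 ≡ 1 (mod 18), yet 7 ≡ 7 (mod 18), not 1.

Only the forward implication holds.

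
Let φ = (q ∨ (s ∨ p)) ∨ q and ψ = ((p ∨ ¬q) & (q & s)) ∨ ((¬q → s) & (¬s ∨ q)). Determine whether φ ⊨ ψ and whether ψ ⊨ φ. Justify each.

(⇒) This fails. Under s = T, p = F, q = F, the left side is true but the right side is false.

(⇐) Assume the antecedent. If s is true, (q ∨ (s ∨ p)) ∨ q reduces to true regardless of the other variables. If s is false, the antecedent forces (s = F, p = F, q = T) or (s = F, p = T, q = T), and (q ∨ (s ∨ p)) ∨ q holds there. Either way (q ∨ (s ∨ p)) ∨ q holds.

Not equivalent: only (⇐) holds.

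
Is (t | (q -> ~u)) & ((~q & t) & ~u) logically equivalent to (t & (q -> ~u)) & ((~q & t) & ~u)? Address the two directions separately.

(⟸) Assume the antecedent. If q is true, the antecedent cannot hold. If q is false, the antecedent forces (q = F, t = T, u = F), and the consequent holds there. Either way the consequent holds.

(⟹) Assume the antecedent. If q is true, the antecedent cannot hold. If q is false, the antecedent forces (q = F, t = T, u = F), and the consequent holds there. Either way the consequent holds.

Equivalent; both directions hold.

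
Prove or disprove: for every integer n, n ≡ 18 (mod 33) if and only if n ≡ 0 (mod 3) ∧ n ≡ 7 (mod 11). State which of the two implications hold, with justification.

The biconditional holds.

[⇒] Suppose n ≡ 18 (mod 33); write n = 33j + 18. Since 3 ∣ 33, reducing mod 3 gives n ≡ 18 ≡ 0 (mod 3); since 11 ∣ 33, reducing mod 11 gives n ≡ 18 ≡ 7 (mod 11).

[⇐] Conversely, if n ≡ 0 (mod 3) and n ≡ 7 (mod 11), then by the Chinese remainder theorem n ≡ 18 (mod 33). This is exactly n ≡ 18 (mod 33).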